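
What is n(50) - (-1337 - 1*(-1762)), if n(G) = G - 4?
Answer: -379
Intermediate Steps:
n(G) = -4 + G
n(50) - (-1337 - 1*(-1762)) = (-4 + 50) - (-1337 - 1*(-1762)) = 46 - (-1337 + 1762) = 46 - 1*425 = 46 - 425 = -379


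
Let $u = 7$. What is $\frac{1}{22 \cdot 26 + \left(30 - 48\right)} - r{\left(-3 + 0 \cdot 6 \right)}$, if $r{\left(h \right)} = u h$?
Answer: $\frac{11635}{554} \approx 21.002$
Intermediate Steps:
$r{\left(h \right)} = 7 h$
$\frac{1}{22 \cdot 26 + \left(30 - 48\right)} - r{\left(-3 + 0 \cdot 6 \right)} = \frac{1}{22 \cdot 26 + \left(30 - 48\right)} - 7 \left(-3 + 0 \cdot 6\right) = \frac{1}{572 - 18} - 7 \left(-3 + 0\right) = \frac{1}{554} - 7 \left(-3\right) = \frac{1}{554} - -21 = \frac{1}{554} + 21 = \frac{11635}{554}$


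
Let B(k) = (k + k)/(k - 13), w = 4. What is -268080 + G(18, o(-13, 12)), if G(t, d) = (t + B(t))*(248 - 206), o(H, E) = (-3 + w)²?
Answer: -1335108/5 ≈ -2.6702e+5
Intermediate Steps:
o(H, E) = 1 (o(H, E) = (-3 + 4)² = 1² = 1)
B(k) = 2*k/(-13 + k) (B(k) = (2*k)/(-13 + k) = 2*k/(-13 + k))
G(t, d) = 42*t + 84*t/(-13 + t) (G(t, d) = (t + 2*t/(-13 + t))*(248 - 206) = (t + 2*t/(-13 + t))*42 = 42*t + 84*t/(-13 + t))
-268080 + G(18, o(-13, 12)) = -268080 + 42*18*(-11 + 18)/(-13 + 18) = -268080 + 42*18*7/5 = -268080 + 42*18*(⅕)*7 = -268080 + 5292/5 = -1335108/5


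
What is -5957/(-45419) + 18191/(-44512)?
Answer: -561059045/2021690528 ≈ -0.27752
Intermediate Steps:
-5957/(-45419) + 18191/(-44512) = -5957*(-1/45419) + 18191*(-1/44512) = 5957/45419 - 18191/44512 = -561059045/2021690528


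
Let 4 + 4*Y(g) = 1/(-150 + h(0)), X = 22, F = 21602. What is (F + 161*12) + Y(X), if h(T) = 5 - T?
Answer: 13649139/580 ≈ 23533.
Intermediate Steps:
Y(g) = -581/580 (Y(g) = -1 + 1/(4*(-150 + (5 - 1*0))) = -1 + 1/(4*(-150 + (5 + 0))) = -1 + 1/(4*(-150 + 5)) = -1 + (¼)/(-145) = -1 + (¼)*(-1/145) = -1 - 1/580 = -581/580)
(F + 161*12) + Y(X) = (21602 + 161*12) - 581/580 = (21602 + 1932) - 581/580 = 23534 - 581/580 = 13649139/580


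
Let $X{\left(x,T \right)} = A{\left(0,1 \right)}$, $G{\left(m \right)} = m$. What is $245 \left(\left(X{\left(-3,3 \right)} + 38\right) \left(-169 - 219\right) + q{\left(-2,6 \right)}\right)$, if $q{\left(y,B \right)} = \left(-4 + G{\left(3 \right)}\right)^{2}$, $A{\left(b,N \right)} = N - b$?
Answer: $-3707095$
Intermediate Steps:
$X{\left(x,T \right)} = 1$ ($X{\left(x,T \right)} = 1 - 0 = 1 + 0 = 1$)
$q{\left(y,B \right)} = 1$ ($q{\left(y,B \right)} = \left(-4 + 3\right)^{2} = \left(-1\right)^{2} = 1$)
$245 \left(\left(X{\left(-3,3 \right)} + 38\right) \left(-169 - 219\right) + q{\left(-2,6 \right)}\right) = 245 \left(\left(1 + 38\right) \left(-169 - 219\right) + 1\right) = 245 \left(39 \left(-388\right) + 1\right) = 245 \left(-15132 + 1\right) = 245 \left(-15131\right) = -3707095$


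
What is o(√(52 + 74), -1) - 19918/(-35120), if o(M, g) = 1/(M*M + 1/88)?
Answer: 111980631/194722840 ≈ 0.57508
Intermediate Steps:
o(M, g) = 1/(1/88 + M²) (o(M, g) = 1/(M² + 1/88) = 1/(1/88 + M²))
o(√(52 + 74), -1) - 19918/(-35120) = 88/(1 + 88*(√(52 + 74))²) - 19918/(-35120) = 88/(1 + 88*(√126)²) - 19918*(-1)/35120 = 88/(1 + 88*(3*√14)²) - 1*(-9959/17560) = 88/(1 + 88*126) + 9959/17560 = 88/(1 + 11088) + 9959/17560 = 88/11089 + 9959/17560 = 111980631/194722840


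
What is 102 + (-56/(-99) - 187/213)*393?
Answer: -48559/2343 ≈ -20.725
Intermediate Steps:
102 + (-56/(-99) - 187/213)*393 = 102 + (-56*(-1/99) - 187*1/213)*393 = 102 + (56/99 - 187/213)*393 = 102 - 2195/7029*393 = 102 - 287545/2343 = -48559/2343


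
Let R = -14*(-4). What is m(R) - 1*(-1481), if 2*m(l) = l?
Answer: 1509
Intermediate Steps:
R = 56
m(l) = l/2
m(R) - 1*(-1481) = (1/2)*56 - 1*(-1481) = 28 + 1481 = 1509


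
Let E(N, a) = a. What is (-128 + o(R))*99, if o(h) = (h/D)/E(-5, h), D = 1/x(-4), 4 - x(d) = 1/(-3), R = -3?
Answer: -12243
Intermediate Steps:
x(d) = 13/3 (x(d) = 4 - 1/(-3) = 4 - 1*(-⅓) = 4 + ⅓ = 13/3)
D = 3/13 (D = 1/(13/3) = 3/13 ≈ 0.23077)
o(h) = 13/3 (o(h) = (h/(3/13))/h = (h*(13/3))/h = (13*h/3)/h = 13/3)
(-128 + o(R))*99 = (-128 + 13/3)*99 = -371/3*99 = -12243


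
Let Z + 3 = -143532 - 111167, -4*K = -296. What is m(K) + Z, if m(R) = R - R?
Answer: -254702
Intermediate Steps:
K = 74 (K = -¼*(-296) = 74)
m(R) = 0
Z = -254702 (Z = -3 + (-143532 - 111167) = -3 - 254699 = -254702)
m(K) + Z = 0 - 254702 = -254702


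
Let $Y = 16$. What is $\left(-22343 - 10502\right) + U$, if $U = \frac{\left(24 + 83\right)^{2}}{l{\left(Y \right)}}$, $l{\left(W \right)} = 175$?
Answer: $- \frac{5736426}{175} \approx -32780.0$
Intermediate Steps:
$U = \frac{11449}{175}$ ($U = \frac{\left(24 + 83\right)^{2}}{175} = 107^{2} \cdot \frac{1}{175} = 11449 \cdot \frac{1}{175} = \frac{11449}{175} \approx 65.423$)
$\left(-22343 - 10502\right) + U = \left(-22343 - 10502\right) + \frac{11449}{175} = -32845 + \frac{11449}{175} = - \frac{5736426}{175}$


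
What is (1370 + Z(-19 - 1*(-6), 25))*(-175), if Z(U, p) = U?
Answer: -237475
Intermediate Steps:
(1370 + Z(-19 - 1*(-6), 25))*(-175) = (1370 + (-19 - 1*(-6)))*(-175) = (1370 + (-19 + 6))*(-175) = (1370 - 13)*(-175) = 1357*(-175) = -237475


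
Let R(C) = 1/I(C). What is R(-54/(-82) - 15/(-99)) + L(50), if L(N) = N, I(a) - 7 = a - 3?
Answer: 326753/6508 ≈ 50.208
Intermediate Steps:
I(a) = 4 + a (I(a) = 7 + (a - 3) = 7 + (-3 + a) = 4 + a)
R(C) = 1/(4 + C)
R(-54/(-82) - 15/(-99)) + L(50) = 1/(4 + (-54/(-82) - 15/(-99))) + 50 = 1/(4 + (-54*(-1/82) - 15*(-1/99))) + 50 = 1/(4 + (27/41 + 5/33)) + 50 = 1/(4 + 1096/1353) + 50 = 1/(6508/1353) + 50 = 1353/6508 + 50 = 326753/6508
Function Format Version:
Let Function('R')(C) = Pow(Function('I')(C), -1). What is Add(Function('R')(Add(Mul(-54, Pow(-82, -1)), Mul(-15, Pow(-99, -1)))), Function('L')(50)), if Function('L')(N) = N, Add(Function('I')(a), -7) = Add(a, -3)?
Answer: Rational(326753, 6508) ≈ 50.208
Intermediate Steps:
Function('I')(a) = Add(4, a) (Function('I')(a) = Add(7, Add(a, -3)) = Add(7, Add(-3, a)) = Add(4, a))
Function('R')(C) = Pow(Add(4, C), -1)
Add(Function('R')(Add(Mul(-54, Pow(-82, -1)), Mul(-15, Pow(-99, -1)))), Function('L')(50)) = Add(Pow(Add(4, Add(Mul(-54, Pow(-82, -1)), Mul(-15, Pow(-99, -1)))), -1), 50) = Add(Pow(Add(4, Add(Mul(-54, Rational(-1, 82)), Mul(-15, Rational(-1, 99)))), -1), 50) = Add(Pow(Add(4, Add(Rational(27, 41), Rational(5, 33))), -1), 50) = Add(Pow(Add(4, Rational(1096, 1353)), -1), 50) = Add(Pow(Rational(6508, 1353), -1), 50) = Add(Rational(1353, 6508), 50) = Rational(326753, 6508)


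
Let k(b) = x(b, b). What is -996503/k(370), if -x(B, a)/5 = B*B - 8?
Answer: 996503/684460 ≈ 1.4559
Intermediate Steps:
x(B, a) = 40 - 5*B**2 (x(B, a) = -5*(B*B - 8) = -5*(B**2 - 8) = -5*(-8 + B**2) = 40 - 5*B**2)
k(b) = 40 - 5*b**2
-996503/k(370) = -996503/(40 - 5*370**2) = -996503/(40 - 5*136900) = -996503/(40 - 684500) = -996503/(-684460) = -996503*(-1/684460) = 996503/684460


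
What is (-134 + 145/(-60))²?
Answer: 2679769/144 ≈ 18610.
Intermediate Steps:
(-134 + 145/(-60))² = (-134 + 145*(-1/60))² = (-134 - 29/12)² = (-1637/12)² = 2679769/144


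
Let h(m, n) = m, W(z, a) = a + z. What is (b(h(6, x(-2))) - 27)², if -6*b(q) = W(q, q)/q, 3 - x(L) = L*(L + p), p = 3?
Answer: 6724/9 ≈ 747.11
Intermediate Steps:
x(L) = 3 - L*(3 + L) (x(L) = 3 - L*(L + 3) = 3 - L*(3 + L))
b(q) = -⅓ (b(q) = -(q + q)/(6*q) = -2*q/(6*q) = -⅙*2 = -⅓)
(b(h(6, x(-2))) - 27)² = (-⅓ - 27)² = (-82/3)² = 6724/9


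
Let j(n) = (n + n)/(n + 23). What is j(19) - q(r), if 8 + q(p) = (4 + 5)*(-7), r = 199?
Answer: 1510/21 ≈ 71.905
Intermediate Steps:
j(n) = 2*n/(23 + n) (j(n) = (2*n)/(23 + n) = 2*n/(23 + n))
q(p) = -71 (q(p) = -8 + (4 + 5)*(-7) = -8 + 9*(-7) = -8 - 63 = -71)
j(19) - q(r) = 2*19/(23 + 19) - 1*(-71) = 2*19/42 + 71 = 2*19*(1/42) + 71 = 19/21 + 71 = 1510/21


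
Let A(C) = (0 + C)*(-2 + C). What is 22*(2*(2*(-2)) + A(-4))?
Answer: 352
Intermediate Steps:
A(C) = C*(-2 + C)
22*(2*(2*(-2)) + A(-4)) = 22*(2*(2*(-2)) - 4*(-2 - 4)) = 22*(2*(-4) - 4*(-6)) = 22*(-8 + 24) = 22*16 = 352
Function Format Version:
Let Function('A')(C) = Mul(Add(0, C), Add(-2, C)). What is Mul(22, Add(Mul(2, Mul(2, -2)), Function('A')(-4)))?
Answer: 352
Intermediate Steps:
Function('A')(C) = Mul(C, Add(-2, C))
Mul(22, Add(Mul(2, Mul(2, -2)), Function('A')(-4))) = Mul(22, Add(Mul(2, Mul(2, -2)), Mul(-4, Add(-2, -4)))) = Mul(22, Add(Mul(2, -4), Mul(-4, -6))) = Mul(22, Add(-8, 24)) = Mul(22, 16) = 352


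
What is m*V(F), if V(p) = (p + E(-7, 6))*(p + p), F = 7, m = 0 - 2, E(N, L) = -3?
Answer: -112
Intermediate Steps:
m = -2
V(p) = 2*p*(-3 + p) (V(p) = (p - 3)*(p + p) = (-3 + p)*(2*p) = 2*p*(-3 + p))
m*V(F) = -4*7*(-3 + 7) = -4*7*4 = -2*56 = -112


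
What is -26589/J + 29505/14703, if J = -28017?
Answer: 135286628/45770439 ≈ 2.9558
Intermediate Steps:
-26589/J + 29505/14703 = -26589/(-28017) + 29505/14703 = -26589*(-1/28017) + 29505*(1/14703) = 8863/9339 + 9835/4901 = 135286628/45770439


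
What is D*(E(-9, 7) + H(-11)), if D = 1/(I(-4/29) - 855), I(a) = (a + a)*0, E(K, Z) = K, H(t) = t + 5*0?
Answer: 4/171 ≈ 0.023392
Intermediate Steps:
H(t) = t (H(t) = t + 0 = t)
I(a) = 0 (I(a) = (2*a)*0 = 0)
D = -1/855 (D = 1/(0 - 855) = 1/(-855) = -1/855 ≈ -0.0011696)
D*(E(-9, 7) + H(-11)) = -(-9 - 11)/855 = -1/855*(-20) = 4/171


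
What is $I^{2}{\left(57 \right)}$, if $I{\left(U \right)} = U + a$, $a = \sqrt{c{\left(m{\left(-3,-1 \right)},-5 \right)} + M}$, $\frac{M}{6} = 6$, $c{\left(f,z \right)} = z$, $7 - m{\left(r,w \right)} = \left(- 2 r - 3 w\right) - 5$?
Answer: $\left(57 + \sqrt{31}\right)^{2} \approx 3914.7$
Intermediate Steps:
$m{\left(r,w \right)} = 12 + 2 r + 3 w$ ($m{\left(r,w \right)} = 7 - \left(\left(- 2 r - 3 w\right) - 5\right) = 7 - \left(\left(- 3 w - 2 r\right) - 5\right) = 7 - \left(-5 - 3 w - 2 r\right) = 7 + \left(5 + 2 r + 3 w\right) = 12 + 2 r + 3 w$)
$M = 36$ ($M = 6 \cdot 6 = 36$)
$a = \sqrt{31}$ ($a = \sqrt{-5 + 36} = \sqrt{31} \approx 5.5678$)
$I{\left(U \right)} = U + \sqrt{31}$
$I^{2}{\left(57 \right)} = \left(57 + \sqrt{31}\right)^{2}$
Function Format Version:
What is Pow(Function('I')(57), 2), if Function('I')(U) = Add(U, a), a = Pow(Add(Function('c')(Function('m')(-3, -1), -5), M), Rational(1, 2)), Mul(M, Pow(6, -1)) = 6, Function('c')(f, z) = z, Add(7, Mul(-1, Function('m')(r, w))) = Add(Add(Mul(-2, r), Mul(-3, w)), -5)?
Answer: Pow(Add(57, Pow(31, Rational(1, 2))), 2) ≈ 3914.7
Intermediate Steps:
Function('m')(r, w) = Add(12, Mul(2, r), Mul(3, w)) (Function('m')(r, w) = Add(7, Mul(-1, Add(Add(Mul(-2, r), Mul(-3, w)), -5))) = Add(7, Mul(-1, Add(Add(Mul(-3, w), Mul(-2, r)), -5))) = Add(7, Mul(-1, Add(-5, Mul(-3, w), Mul(-2, r)))) = Add(7, Add(5, Mul(2, r), Mul(3, w))) = Add(12, Mul(2, r), Mul(3, w)))
M = 36 (M = Mul(6, 6) = 36)
a = Pow(31, Rational(1, 2)) (a = Pow(Add(-5, 36), Rational(1, 2)) = Pow(31, Rational(1, 2)) ≈ 5.5678)
Function('I')(U) = Add(U, Pow(31, Rational(1, 2)))
Pow(Function('I')(57), 2) = Pow(Add(57, Pow(31, Rational(1, 2))), 2)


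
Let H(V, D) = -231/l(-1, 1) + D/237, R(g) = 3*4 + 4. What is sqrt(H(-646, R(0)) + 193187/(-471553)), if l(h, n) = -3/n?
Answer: sqrt(957445862392251786)/111758061 ≈ 8.7554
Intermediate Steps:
R(g) = 16 (R(g) = 12 + 4 = 16)
H(V, D) = 77 + D/237 (H(V, D) = -231/((-3/1)) + D/237 = -231/((-3*1)) + D*(1/237) = -231/(-3) + D/237 = -231*(-1/3) + D/237 = 77 + D/237)
sqrt(H(-646, R(0)) + 193187/(-471553)) = sqrt((77 + (1/237)*16) + 193187/(-471553)) = sqrt((77 + 16/237) + 193187*(-1/471553)) = sqrt(18265/237 - 193187/471553) = sqrt(8567130226/111758061) = sqrt(957445862392251786)/111758061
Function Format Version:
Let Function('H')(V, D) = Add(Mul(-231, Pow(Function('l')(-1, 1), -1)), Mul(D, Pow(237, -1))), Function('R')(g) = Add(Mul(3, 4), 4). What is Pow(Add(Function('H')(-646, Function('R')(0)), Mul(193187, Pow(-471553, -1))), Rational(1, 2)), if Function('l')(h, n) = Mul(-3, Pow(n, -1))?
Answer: Mul(Rational(1, 111758061), Pow(957445862392251786, Rational(1, 2))) ≈ 8.7554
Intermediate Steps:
Function('R')(g) = 16 (Function('R')(g) = Add(12, 4) = 16)
Function('H')(V, D) = Add(77, Mul(Rational(1, 237), D)) (Function('H')(V, D) = Add(Mul(-231, Pow(Mul(-3, Pow(1, -1)), -1)), Mul(D, Pow(237, -1))) = Add(Mul(-231, Pow(Mul(-3, 1), -1)), Mul(D, Rational(1, 237))) = Add(Mul(-231, Pow(-3, -1)), Mul(Rational(1, 237), D)) = Add(Mul(-231, Rational(-1, 3)), Mul(Rational(1, 237), D)) = Add(77, Mul(Rational(1, 237), D)))
Pow(Add(Function('H')(-646, Function('R')(0)), Mul(193187, Pow(-471553, -1))), Rational(1, 2)) = Pow(Add(Add(77, Mul(Rational(1, 237), 16)), Mul(193187, Pow(-471553, -1))), Rational(1, 2)) = Pow(Add(Add(77, Rational(16, 237)), Mul(193187, Rational(-1, 471553))), Rational(1, 2)) = Pow(Add(Rational(18265, 237), Rational(-193187, 471553)), Rational(1, 2)) = Pow(Rational(8567130226, 111758061), Rational(1, 2)) = Mul(Rational(1, 111758061), Pow(957445862392251786, Rational(1, 2)))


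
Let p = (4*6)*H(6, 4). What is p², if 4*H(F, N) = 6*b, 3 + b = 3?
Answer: 0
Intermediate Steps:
b = 0 (b = -3 + 3 = 0)
H(F, N) = 0 (H(F, N) = (6*0)/4 = (¼)*0 = 0)
p = 0 (p = (4*6)*0 = 24*0 = 0)
p² = 0² = 0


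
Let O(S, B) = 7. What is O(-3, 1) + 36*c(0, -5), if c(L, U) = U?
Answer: -173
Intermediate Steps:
O(-3, 1) + 36*c(0, -5) = 7 + 36*(-5) = 7 - 180 = -173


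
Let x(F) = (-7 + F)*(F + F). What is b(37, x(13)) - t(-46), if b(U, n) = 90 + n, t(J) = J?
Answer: 292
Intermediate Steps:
x(F) = 2*F*(-7 + F) (x(F) = (-7 + F)*(2*F) = 2*F*(-7 + F))
b(37, x(13)) - t(-46) = (90 + 2*13*(-7 + 13)) - 1*(-46) = (90 + 2*13*6) + 46 = (90 + 156) + 46 = 246 + 46 = 292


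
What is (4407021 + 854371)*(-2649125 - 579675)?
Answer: -16987982489600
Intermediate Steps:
(4407021 + 854371)*(-2649125 - 579675) = 5261392*(-3228800) = -16987982489600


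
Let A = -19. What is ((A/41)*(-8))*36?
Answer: 5472/41 ≈ 133.46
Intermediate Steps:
((A/41)*(-8))*36 = (-19/41*(-8))*36 = (-19*1/41*(-8))*36 = -19/41*(-8)*36 = (152/41)*36 = 5472/41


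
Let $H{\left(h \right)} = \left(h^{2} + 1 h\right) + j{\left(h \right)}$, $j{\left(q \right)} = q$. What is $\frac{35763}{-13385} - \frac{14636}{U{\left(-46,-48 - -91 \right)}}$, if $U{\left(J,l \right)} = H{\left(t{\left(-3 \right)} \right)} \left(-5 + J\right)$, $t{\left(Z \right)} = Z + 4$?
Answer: $\frac{190431121}{2047905} \approx 92.988$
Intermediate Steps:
$t{\left(Z \right)} = 4 + Z$
$H{\left(h \right)} = h^{2} + 2 h$ ($H{\left(h \right)} = \left(h^{2} + 1 h\right) + h = \left(h^{2} + h\right) + h = \left(h + h^{2}\right) + h = h^{2} + 2 h$)
$U{\left(J,l \right)} = -15 + 3 J$ ($U{\left(J,l \right)} = \left(4 - 3\right) \left(2 + \left(4 - 3\right)\right) \left(-5 + J\right) = 1 \left(2 + 1\right) \left(-5 + J\right) = 1 \cdot 3 \left(-5 + J\right) = 3 \left(-5 + J\right) = -15 + 3 J$)
$\frac{35763}{-13385} - \frac{14636}{U{\left(-46,-48 - -91 \right)}} = \frac{35763}{-13385} - \frac{14636}{-15 + 3 \left(-46\right)} = 35763 \left(- \frac{1}{13385}\right) - \frac{14636}{-15 - 138} = - \frac{35763}{13385} - \frac{14636}{-153} = - \frac{35763}{13385} - - \frac{14636}{153} = - \frac{35763}{13385} + \frac{14636}{153} = \frac{190431121}{2047905}$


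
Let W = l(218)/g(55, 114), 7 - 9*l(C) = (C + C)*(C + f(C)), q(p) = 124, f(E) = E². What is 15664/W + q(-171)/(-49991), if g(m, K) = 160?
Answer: -226037223436/208117582091 ≈ -1.0861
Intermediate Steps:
l(C) = 7/9 - 2*C*(C + C²)/9 (l(C) = 7/9 - (C + C)*(C + C²)/9 = 7/9 - 2*C*(C + C²)/9)
W = -4163101/288 (W = (7/9 - 2/9*218² - 2/9*218³)/160 = (7/9 - 2/9*47524 - 2/9*10360232)*(1/160) = (7/9 - 95048/9 - 20720464/9)*(1/160) = -20815505/9*1/160 = -4163101/288 ≈ -14455.)
15664/W + q(-171)/(-49991) = 15664/(-4163101/288) + 124/(-49991) = 15664*(-288/4163101) + 124*(-1/49991) = -4511232/4163101 - 124/49991 = -226037223436/208117582091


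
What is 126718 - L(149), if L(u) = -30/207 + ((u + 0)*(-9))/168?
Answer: 489669755/3864 ≈ 1.2673e+5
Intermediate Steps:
L(u) = -10/69 - 3*u/56 (L(u) = -30*1/207 + (u*(-9))*(1/168) = -10/69 - 9*u*(1/168) = -10/69 - 3*u/56)
126718 - L(149) = 126718 - (-10/69 - 3/56*149) = 126718 - (-10/69 - 447/56) = 126718 - 1*(-31403/3864) = 126718 + 31403/3864 = 489669755/3864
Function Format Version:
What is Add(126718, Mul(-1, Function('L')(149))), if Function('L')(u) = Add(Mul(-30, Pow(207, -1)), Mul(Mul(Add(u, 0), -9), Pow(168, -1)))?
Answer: Rational(489669755, 3864) ≈ 1.2673e+5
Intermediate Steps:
Function('L')(u) = Add(Rational(-10, 69), Mul(Rational(-3, 56), u)) (Function('L')(u) = Add(Mul(-30, Rational(1, 207)), Mul(Mul(u, -9), Rational(1, 168))) = Add(Rational(-10, 69), Mul(Mul(-9, u), Rational(1, 168))) = Add(Rational(-10, 69), Mul(Rational(-3, 56), u)))
Add(126718, Mul(-1, Function('L')(149))) = Add(126718, Mul(-1, Add(Rational(-10, 69), Mul(Rational(-3, 56), 149)))) = Add(126718, Mul(-1, Add(Rational(-10, 69), Rational(-447, 56)))) = Add(126718, Mul(-1, Rational(-31403, 3864))) = Add(126718, Rational(31403, 3864)) = Rational(489669755, 3864)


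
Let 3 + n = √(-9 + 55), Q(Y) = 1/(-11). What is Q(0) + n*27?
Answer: -892/11 + 27*√46 ≈ 102.03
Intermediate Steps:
Q(Y) = -1/11
n = -3 + √46 (n = -3 + √(-9 + 55) = -3 + √46 ≈ 3.7823)
Q(0) + n*27 = -1/11 + (-3 + √46)*27 = -1/11 + (-81 + 27*√46) = -892/11 + 27*√46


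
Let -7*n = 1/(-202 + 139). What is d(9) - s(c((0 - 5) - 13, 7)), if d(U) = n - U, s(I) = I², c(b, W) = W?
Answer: -25577/441 ≈ -57.998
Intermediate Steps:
n = 1/441 (n = -1/(7*(-202 + 139)) = -⅐/(-63) = -⅐*(-1/63) = 1/441 ≈ 0.0022676)
d(U) = 1/441 - U
d(9) - s(c((0 - 5) - 13, 7)) = (1/441 - 1*9) - 1*7² = (1/441 - 9) - 1*49 = -3968/441 - 49 = -25577/441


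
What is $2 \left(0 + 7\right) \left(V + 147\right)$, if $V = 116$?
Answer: $3682$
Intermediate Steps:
$2 \left(0 + 7\right) \left(V + 147\right) = 2 \left(0 + 7\right) \left(116 + 147\right) = 2 \cdot 7 \cdot 263 = 14 \cdot 263 = 3682$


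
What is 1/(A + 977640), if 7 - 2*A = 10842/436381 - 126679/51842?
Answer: 6463675372/6319178030436987 ≈ 1.0229e-6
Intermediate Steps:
A = 30439754907/6463675372 (A = 7/2 - (10842/436381 - 126679/51842)/2 = 7/2 - (10842*(1/436381) - 126679*1/51842)/2 = 7/2 - (10842/436381 - 18097/7406)/2 = 7/2 - 1/2*(-7816891105/3231837686) = 7/2 + 7816891105/6463675372 = 30439754907/6463675372 ≈ 4.7094)
1/(A + 977640) = 1/(30439754907/6463675372 + 977640) = 1/(6319178030436987/6463675372) = 6463675372/6319178030436987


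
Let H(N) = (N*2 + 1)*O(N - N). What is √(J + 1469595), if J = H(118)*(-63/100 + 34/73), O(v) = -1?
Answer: 3*√87018657711/730 ≈ 1212.3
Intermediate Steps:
H(N) = -1 - 2*N (H(N) = (N*2 + 1)*(-1) = (2*N + 1)*(-1) = (1 + 2*N)*(-1) = -1 - 2*N)
J = 284163/7300 (J = (-1 - 2*118)*(-63/100 + 34/73) = (-1 - 236)*(-63*1/100 + 34*(1/73)) = -237*(-63/100 + 34/73) = -237*(-1199/7300) = 284163/7300 ≈ 38.926)
√(J + 1469595) = √(284163/7300 + 1469595) = √(10728327663/7300) = 3*√87018657711/730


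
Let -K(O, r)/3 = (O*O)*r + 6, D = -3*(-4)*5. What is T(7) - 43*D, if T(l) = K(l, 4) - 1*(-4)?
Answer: -3182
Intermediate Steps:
D = 60 (D = 12*5 = 60)
K(O, r) = -18 - 3*r*O² (K(O, r) = -3*((O*O)*r + 6) = -3*(O²*r + 6) = -3*(r*O² + 6) = -3*(6 + r*O²) = -18 - 3*r*O²)
T(l) = -14 - 12*l² (T(l) = (-18 - 3*4*l²) - 1*(-4) = (-18 - 12*l²) + 4 = -14 - 12*l²)
T(7) - 43*D = (-14 - 12*7²) - 43*60 = (-14 - 12*49) - 2580 = (-14 - 588) - 2580 = -602 - 2580 = -3182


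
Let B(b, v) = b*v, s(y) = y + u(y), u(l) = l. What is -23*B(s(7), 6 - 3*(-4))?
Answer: -5796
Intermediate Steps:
s(y) = 2*y (s(y) = y + y = 2*y)
-23*B(s(7), 6 - 3*(-4)) = -23*2*7*(6 - 3*(-4)) = -322*(6 + 12) = -322*18 = -23*252 = -5796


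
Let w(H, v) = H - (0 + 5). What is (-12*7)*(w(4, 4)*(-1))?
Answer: -84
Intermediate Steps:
w(H, v) = -5 + H (w(H, v) = H - 1*5 = H - 5 = -5 + H)
(-12*7)*(w(4, 4)*(-1)) = (-12*7)*((-5 + 4)*(-1)) = -(-84)*(-1) = -84*1 = -84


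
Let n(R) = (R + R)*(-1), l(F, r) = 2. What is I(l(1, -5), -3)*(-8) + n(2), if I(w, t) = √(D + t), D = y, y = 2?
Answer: -4 - 8*I ≈ -4.0 - 8.0*I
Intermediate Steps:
D = 2
I(w, t) = √(2 + t)
n(R) = -2*R (n(R) = (2*R)*(-1) = -2*R)
I(l(1, -5), -3)*(-8) + n(2) = √(2 - 3)*(-8) - 2*2 = √(-1)*(-8) - 4 = I*(-8) - 4 = -8*I - 4 = -4 - 8*I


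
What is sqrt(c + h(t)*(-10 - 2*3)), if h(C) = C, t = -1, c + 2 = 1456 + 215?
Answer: sqrt(1685) ≈ 41.049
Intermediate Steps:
c = 1669 (c = -2 + (1456 + 215) = -2 + 1671 = 1669)
sqrt(c + h(t)*(-10 - 2*3)) = sqrt(1669 - (-10 - 2*3)) = sqrt(1669 - (-10 - 6)) = sqrt(1669 - 1*(-16)) = sqrt(1669 + 16) = sqrt(1685)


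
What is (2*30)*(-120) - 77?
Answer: -7277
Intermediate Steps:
(2*30)*(-120) - 77 = 60*(-120) - 77 = -7200 - 77 = -7277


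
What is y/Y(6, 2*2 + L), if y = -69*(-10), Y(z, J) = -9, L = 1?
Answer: -230/3 ≈ -76.667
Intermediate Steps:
y = 690
y/Y(6, 2*2 + L) = 690/(-9) = 690*(-⅑) = -230/3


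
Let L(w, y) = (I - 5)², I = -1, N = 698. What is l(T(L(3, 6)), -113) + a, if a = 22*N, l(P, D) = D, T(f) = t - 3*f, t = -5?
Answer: 15243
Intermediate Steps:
L(w, y) = 36 (L(w, y) = (-1 - 5)² = (-6)² = 36)
T(f) = -5 - 3*f
a = 15356 (a = 22*698 = 15356)
l(T(L(3, 6)), -113) + a = -113 + 15356 = 15243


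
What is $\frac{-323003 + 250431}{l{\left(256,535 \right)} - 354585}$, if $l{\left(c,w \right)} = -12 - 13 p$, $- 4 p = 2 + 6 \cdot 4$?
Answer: $\frac{145144}{709025} \approx 0.20471$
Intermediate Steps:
$p = - \frac{13}{2}$ ($p = - \frac{2 + 6 \cdot 4}{4} = - \frac{2 + 24}{4} = \left(- \frac{1}{4}\right) 26 = - \frac{13}{2} \approx -6.5$)
$l{\left(c,w \right)} = \frac{145}{2}$ ($l{\left(c,w \right)} = -12 - - \frac{169}{2} = -12 + \frac{169}{2} = \frac{145}{2}$)
$\frac{-323003 + 250431}{l{\left(256,535 \right)} - 354585} = \frac{-323003 + 250431}{\frac{145}{2} - 354585} = - \frac{72572}{- \frac{709025}{2}} = \left(-72572\right) \left(- \frac{2}{709025}\right) = \frac{145144}{709025}$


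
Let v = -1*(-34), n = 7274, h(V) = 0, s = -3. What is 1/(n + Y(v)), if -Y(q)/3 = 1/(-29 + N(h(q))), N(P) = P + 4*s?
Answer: 41/298237 ≈ 0.00013747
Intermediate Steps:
v = 34
N(P) = -12 + P (N(P) = P + 4*(-3) = P - 12 = -12 + P)
Y(q) = 3/41 (Y(q) = -3/(-29 + (-12 + 0)) = -3/(-29 - 12) = -3/(-41) = -3*(-1/41) = 3/41)
1/(n + Y(v)) = 1/(7274 + 3/41) = 1/(298237/41) = 41/298237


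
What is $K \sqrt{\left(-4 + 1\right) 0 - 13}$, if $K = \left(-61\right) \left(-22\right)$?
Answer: $1342 i \sqrt{13} \approx 4838.6 i$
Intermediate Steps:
$K = 1342$
$K \sqrt{\left(-4 + 1\right) 0 - 13} = 1342 \sqrt{\left(-4 + 1\right) 0 - 13} = 1342 \sqrt{\left(-3\right) 0 - 13} = 1342 \sqrt{0 - 13} = 1342 \sqrt{-13} = 1342 i \sqrt{13}$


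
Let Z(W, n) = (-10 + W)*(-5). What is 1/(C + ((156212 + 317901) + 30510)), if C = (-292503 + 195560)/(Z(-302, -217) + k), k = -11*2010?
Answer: 20550/10370099593 ≈ 1.9817e-6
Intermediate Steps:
Z(W, n) = 50 - 5*W
k = -22110
C = 96943/20550 (C = (-292503 + 195560)/((50 - 5*(-302)) - 22110) = -96943/((50 + 1510) - 22110) = -96943/(1560 - 22110) = -96943/(-20550) = -96943*(-1/20550) = 96943/20550 ≈ 4.7174)
1/(C + ((156212 + 317901) + 30510)) = 1/(96943/20550 + ((156212 + 317901) + 30510)) = 1/(96943/20550 + (474113 + 30510)) = 1/(96943/20550 + 504623) = 1/(10370099593/20550) = 20550/10370099593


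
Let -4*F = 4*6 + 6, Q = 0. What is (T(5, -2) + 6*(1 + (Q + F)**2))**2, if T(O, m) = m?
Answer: 466489/4 ≈ 1.1662e+5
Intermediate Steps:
F = -15/2 (F = -(4*6 + 6)/4 = -(24 + 6)/4 = -1/4*30 = -15/2 ≈ -7.5000)
(T(5, -2) + 6*(1 + (Q + F)**2))**2 = (-2 + 6*(1 + (0 - 15/2)**2))**2 = (-2 + 6*(1 + (-15/2)**2))**2 = (-2 + 6*(1 + 225/4))**2 = (-2 + 6*(229/4))**2 = (-2 + 687/2)**2 = (683/2)**2 = 466489/4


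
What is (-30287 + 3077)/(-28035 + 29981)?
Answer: -13605/973 ≈ -13.983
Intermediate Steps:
(-30287 + 3077)/(-28035 + 29981) = -27210/1946 = -27210*1/1946 = -13605/973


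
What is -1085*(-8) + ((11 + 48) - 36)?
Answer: 8703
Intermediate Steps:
-1085*(-8) + ((11 + 48) - 36) = -155*(-56) + (59 - 36) = 8680 + 23 = 8703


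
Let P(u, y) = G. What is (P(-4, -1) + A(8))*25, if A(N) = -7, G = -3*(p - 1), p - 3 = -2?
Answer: -175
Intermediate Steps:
p = 1 (p = 3 - 2 = 1)
G = 0 (G = -3*(1 - 1) = -3*0 = 0)
P(u, y) = 0
(P(-4, -1) + A(8))*25 = (0 - 7)*25 = -7*25 = -175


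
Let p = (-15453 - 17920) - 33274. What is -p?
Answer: 66647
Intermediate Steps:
p = -66647 (p = -33373 - 33274 = -66647)
-p = -1*(-66647) = 66647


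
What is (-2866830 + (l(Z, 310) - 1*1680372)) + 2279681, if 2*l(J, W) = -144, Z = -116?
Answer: -2267593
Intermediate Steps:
l(J, W) = -72 (l(J, W) = (½)*(-144) = -72)
(-2866830 + (l(Z, 310) - 1*1680372)) + 2279681 = (-2866830 + (-72 - 1*1680372)) + 2279681 = (-2866830 + (-72 - 1680372)) + 2279681 = (-2866830 - 1680444) + 2279681 = -4547274 + 2279681 = -2267593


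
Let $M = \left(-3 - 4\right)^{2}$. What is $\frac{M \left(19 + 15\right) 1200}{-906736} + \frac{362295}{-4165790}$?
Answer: $- \frac{108209416089}{47215897018} \approx -2.2918$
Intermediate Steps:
$M = 49$ ($M = \left(-7\right)^{2} = 49$)
$\frac{M \left(19 + 15\right) 1200}{-906736} + \frac{362295}{-4165790} = \frac{49 \left(19 + 15\right) 1200}{-906736} + \frac{362295}{-4165790} = 49 \cdot 34 \cdot 1200 \left(- \frac{1}{906736}\right) + 362295 \left(- \frac{1}{4165790}\right) = 1666 \cdot 1200 \left(- \frac{1}{906736}\right) - \frac{72459}{833158} = 1999200 \left(- \frac{1}{906736}\right) - \frac{72459}{833158} = - \frac{124950}{56671} - \frac{72459}{833158} = - \frac{108209416089}{47215897018}$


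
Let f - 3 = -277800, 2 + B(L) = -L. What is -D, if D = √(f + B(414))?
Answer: -I*√278213 ≈ -527.46*I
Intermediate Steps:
B(L) = -2 - L
f = -277797 (f = 3 - 277800 = -277797)
D = I*√278213 (D = √(-277797 + (-2 - 1*414)) = √(-277797 + (-2 - 414)) = √(-277797 - 416) = √(-278213) = I*√278213 ≈ 527.46*I)
-D = -I*√278213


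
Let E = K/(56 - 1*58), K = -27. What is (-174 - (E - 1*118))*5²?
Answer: -3475/2 ≈ -1737.5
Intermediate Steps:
E = 27/2 (E = -27/(56 - 1*58) = -27/(56 - 58) = -27/(-2) = -27*(-½) = 27/2 ≈ 13.500)
(-174 - (E - 1*118))*5² = (-174 - (27/2 - 1*118))*5² = (-174 - (27/2 - 118))*25 = (-174 - 1*(-209/2))*25 = (-174 + 209/2)*25 = -139/2*25 = -3475/2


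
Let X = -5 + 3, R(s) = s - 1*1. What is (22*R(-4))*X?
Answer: 220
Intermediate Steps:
R(s) = -1 + s (R(s) = s - 1 = -1 + s)
X = -2
(22*R(-4))*X = (22*(-1 - 4))*(-2) = (22*(-5))*(-2) = -110*(-2) = 220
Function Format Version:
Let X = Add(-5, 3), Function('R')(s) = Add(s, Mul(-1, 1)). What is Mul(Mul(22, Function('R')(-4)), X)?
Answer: 220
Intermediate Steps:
Function('R')(s) = Add(-1, s) (Function('R')(s) = Add(s, -1) = Add(-1, s))
X = -2
Mul(Mul(22, Function('R')(-4)), X) = Mul(Mul(22, Add(-1, -4)), -2) = Mul(Mul(22, -5), -2) = Mul(-110, -2) = 220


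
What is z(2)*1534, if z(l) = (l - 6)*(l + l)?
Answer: -24544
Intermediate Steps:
z(l) = 2*l*(-6 + l) (z(l) = (-6 + l)*(2*l) = 2*l*(-6 + l))
z(2)*1534 = (2*2*(-6 + 2))*1534 = (2*2*(-4))*1534 = -16*1534 = -24544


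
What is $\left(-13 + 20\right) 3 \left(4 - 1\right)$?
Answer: $63$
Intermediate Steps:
$\left(-13 + 20\right) 3 \left(4 - 1\right) = 7 \cdot 3 \cdot 3 = 7 \cdot 9 = 63$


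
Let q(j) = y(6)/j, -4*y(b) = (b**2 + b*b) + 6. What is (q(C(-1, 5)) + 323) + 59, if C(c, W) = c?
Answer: 803/2 ≈ 401.50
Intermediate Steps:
y(b) = -3/2 - b**2/2 (y(b) = -((b**2 + b*b) + 6)/4 = -((b**2 + b**2) + 6)/4 = -(2*b**2 + 6)/4 = -(6 + 2*b**2)/4 = -3/2 - b**2/2)
q(j) = -39/(2*j) (q(j) = (-3/2 - 1/2*6**2)/j = (-3/2 - 1/2*36)/j = (-3/2 - 18)/j = -39/(2*j))
(q(C(-1, 5)) + 323) + 59 = (-39/2/(-1) + 323) + 59 = (-39/2*(-1) + 323) + 59 = (39/2 + 323) + 59 = 685/2 + 59 = 803/2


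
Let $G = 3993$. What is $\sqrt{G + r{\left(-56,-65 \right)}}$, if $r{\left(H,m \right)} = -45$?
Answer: $2 \sqrt{987} \approx 62.833$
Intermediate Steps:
$\sqrt{G + r{\left(-56,-65 \right)}} = \sqrt{3993 - 45} = \sqrt{3948} = 2 \sqrt{987}$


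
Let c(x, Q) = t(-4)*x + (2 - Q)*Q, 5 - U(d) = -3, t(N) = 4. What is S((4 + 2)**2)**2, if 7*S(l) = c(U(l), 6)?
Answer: 64/49 ≈ 1.3061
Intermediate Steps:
U(d) = 8 (U(d) = 5 - 1*(-3) = 5 + 3 = 8)
c(x, Q) = 4*x + Q*(2 - Q) (c(x, Q) = 4*x + (2 - Q)*Q = 4*x + Q*(2 - Q))
S(l) = 8/7 (S(l) = (-1*6**2 + 2*6 + 4*8)/7 = (-1*36 + 12 + 32)/7 = (-36 + 12 + 32)/7 = (1/7)*8 = 8/7)
S((4 + 2)**2)**2 = (8/7)**2 = 64/49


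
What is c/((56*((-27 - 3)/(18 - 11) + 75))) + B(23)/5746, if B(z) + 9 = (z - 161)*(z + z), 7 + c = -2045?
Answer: -19746/12155 ≈ -1.6245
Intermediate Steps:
c = -2052 (c = -7 - 2045 = -2052)
B(z) = -9 + 2*z*(-161 + z) (B(z) = -9 + (z - 161)*(z + z) = -9 + (-161 + z)*(2*z) = -9 + 2*z*(-161 + z))
c/((56*((-27 - 3)/(18 - 11) + 75))) + B(23)/5746 = -2052*1/(56*((-27 - 3)/(18 - 11) + 75)) + (-9 - 322*23 + 2*23²)/5746 = -2052*1/(56*(-30/7 + 75)) + (-9 - 7406 + 2*529)*(1/5746) = -2052*1/(56*(-30*⅐ + 75)) + (-9 - 7406 + 1058)*(1/5746) = -2052*1/(56*(-30/7 + 75)) - 6357*1/5746 = -2052/(56*(495/7)) - 489/442 = -2052/3960 - 489/442 = -2052*1/3960 - 489/442 = -57/110 - 489/442 = -19746/12155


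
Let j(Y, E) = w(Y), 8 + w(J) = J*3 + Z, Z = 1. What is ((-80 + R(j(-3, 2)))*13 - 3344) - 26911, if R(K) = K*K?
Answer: -27967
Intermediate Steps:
w(J) = -7 + 3*J (w(J) = -8 + (J*3 + 1) = -8 + (3*J + 1) = -8 + (1 + 3*J) = -7 + 3*J)
j(Y, E) = -7 + 3*Y
R(K) = K²
((-80 + R(j(-3, 2)))*13 - 3344) - 26911 = ((-80 + (-7 + 3*(-3))²)*13 - 3344) - 26911 = ((-80 + (-7 - 9)²)*13 - 3344) - 26911 = ((-80 + (-16)²)*13 - 3344) - 26911 = ((-80 + 256)*13 - 3344) - 26911 = (176*13 - 3344) - 26911 = (2288 - 3344) - 26911 = -1056 - 26911 = -27967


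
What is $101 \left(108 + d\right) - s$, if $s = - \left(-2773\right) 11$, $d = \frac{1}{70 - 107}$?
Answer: $- \frac{725116}{37} \approx -19598.0$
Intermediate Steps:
$d = - \frac{1}{37}$ ($d = \frac{1}{-37} = - \frac{1}{37} \approx -0.027027$)
$s = 30503$ ($s = \left(-1\right) \left(-30503\right) = 30503$)
$101 \left(108 + d\right) - s = 101 \left(108 - \frac{1}{37}\right) - 30503 = 101 \cdot \frac{3995}{37} - 30503 = \frac{403495}{37} - 30503 = - \frac{725116}{37}$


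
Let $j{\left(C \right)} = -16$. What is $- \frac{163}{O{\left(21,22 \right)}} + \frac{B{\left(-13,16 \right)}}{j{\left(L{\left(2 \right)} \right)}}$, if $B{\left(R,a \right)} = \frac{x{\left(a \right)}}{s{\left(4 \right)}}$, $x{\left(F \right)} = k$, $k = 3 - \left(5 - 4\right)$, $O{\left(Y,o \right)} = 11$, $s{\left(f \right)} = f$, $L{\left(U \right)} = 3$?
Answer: $- \frac{5227}{352} \approx -14.849$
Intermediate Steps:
$k = 2$ ($k = 3 - 1 = 2$)
$x{\left(F \right)} = 2$
$B{\left(R,a \right)} = \frac{1}{2}$ ($B{\left(R,a \right)} = \frac{2}{4} = 2 \cdot \frac{1}{4} = \frac{1}{2}$)
$- \frac{163}{O{\left(21,22 \right)}} + \frac{B{\left(-13,16 \right)}}{j{\left(L{\left(2 \right)} \right)}} = - \frac{163}{11} + \frac{1}{2 \left(-16\right)} = \left(-163\right) \frac{1}{11} + \frac{1}{2} \left(- \frac{1}{16}\right) = - \frac{163}{11} - \frac{1}{32} = - \frac{5227}{352}$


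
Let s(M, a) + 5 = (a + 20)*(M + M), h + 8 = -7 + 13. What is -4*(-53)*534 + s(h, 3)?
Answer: 113111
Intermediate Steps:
h = -2 (h = -8 + (-7 + 13) = -8 + 6 = -2)
s(M, a) = -5 + 2*M*(20 + a) (s(M, a) = -5 + (a + 20)*(M + M) = -5 + (20 + a)*(2*M) = -5 + 2*M*(20 + a))
-4*(-53)*534 + s(h, 3) = -4*(-53)*534 + (-5 + 40*(-2) + 2*(-2)*3) = 212*534 + (-5 - 80 - 12) = 113208 - 97 = 113111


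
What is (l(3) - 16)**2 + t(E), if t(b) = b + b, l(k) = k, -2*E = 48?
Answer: 121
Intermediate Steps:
E = -24 (E = -1/2*48 = -24)
t(b) = 2*b
(l(3) - 16)**2 + t(E) = (3 - 16)**2 + 2*(-24) = (-13)**2 - 48 = 169 - 48 = 121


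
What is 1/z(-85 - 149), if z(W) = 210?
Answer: 1/210 ≈ 0.0047619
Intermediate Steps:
1/z(-85 - 149) = 1/210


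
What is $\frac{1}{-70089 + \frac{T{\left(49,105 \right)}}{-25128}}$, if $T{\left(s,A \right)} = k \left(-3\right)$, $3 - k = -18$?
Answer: $- \frac{2792}{195688481} \approx -1.4268 \cdot 10^{-5}$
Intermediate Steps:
$k = 21$ ($k = 3 - -18 = 3 + 18 = 21$)
$T{\left(s,A \right)} = -63$ ($T{\left(s,A \right)} = 21 \left(-3\right) = -63$)
$\frac{1}{-70089 + \frac{T{\left(49,105 \right)}}{-25128}} = \frac{1}{-70089 - \frac{63}{-25128}} = \frac{1}{-70089 - - \frac{7}{2792}} = \frac{1}{-70089 + \frac{7}{2792}} = \frac{1}{- \frac{195688481}{2792}} = - \frac{2792}{195688481}$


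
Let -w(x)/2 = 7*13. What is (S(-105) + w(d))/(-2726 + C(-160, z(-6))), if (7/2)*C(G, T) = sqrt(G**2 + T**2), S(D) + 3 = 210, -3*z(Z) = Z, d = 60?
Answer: -1669675/182010154 - 175*sqrt(6401)/91005077 ≈ -0.0093274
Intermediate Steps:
z(Z) = -Z/3
S(D) = 207 (S(D) = -3 + 210 = 207)
C(G, T) = 2*sqrt(G**2 + T**2)/7
w(x) = -182 (w(x) = -14*13 = -2*91 = -182)
(S(-105) + w(d))/(-2726 + C(-160, z(-6))) = (207 - 182)/(-2726 + 2*sqrt((-160)**2 + (-1/3*(-6))**2)/7) = 25/(-2726 + 2*sqrt(25600 + 2**2)/7) = 25/(-2726 + 2*sqrt(25600 + 4)/7) = 25/(-2726 + 2*sqrt(25604)/7) = 25/(-2726 + 2*(2*sqrt(6401))/7) = 25/(-2726 + 4*sqrt(6401)/7)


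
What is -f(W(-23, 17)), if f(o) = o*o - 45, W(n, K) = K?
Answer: -244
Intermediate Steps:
f(o) = -45 + o**2 (f(o) = o**2 - 45 = -45 + o**2)
-f(W(-23, 17)) = -(-45 + 17**2) = -(-45 + 289) = -1*244 = -244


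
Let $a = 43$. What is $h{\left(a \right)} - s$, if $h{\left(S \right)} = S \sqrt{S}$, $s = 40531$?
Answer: $-40531 + 43 \sqrt{43} \approx -40249.0$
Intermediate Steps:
$h{\left(S \right)} = S^{\frac{3}{2}}$
$h{\left(a \right)} - s = 43^{\frac{3}{2}} - 40531 = 43 \sqrt{43} - 40531 = -40531 + 43 \sqrt{43}$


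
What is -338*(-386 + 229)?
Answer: 53066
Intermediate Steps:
-338*(-386 + 229) = -338*(-157) = 53066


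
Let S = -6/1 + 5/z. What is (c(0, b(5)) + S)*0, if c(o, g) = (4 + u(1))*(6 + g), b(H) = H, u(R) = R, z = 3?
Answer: 0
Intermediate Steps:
c(o, g) = 30 + 5*g (c(o, g) = (4 + 1)*(6 + g) = 5*(6 + g) = 30 + 5*g)
S = -13/3 (S = -6/1 + 5/3 = -6*1 + 5*(⅓) = -6 + 5/3 = -13/3 ≈ -4.3333)
(c(0, b(5)) + S)*0 = ((30 + 5*5) - 13/3)*0 = ((30 + 25) - 13/3)*0 = (55 - 13/3)*0 = (152/3)*0 = 0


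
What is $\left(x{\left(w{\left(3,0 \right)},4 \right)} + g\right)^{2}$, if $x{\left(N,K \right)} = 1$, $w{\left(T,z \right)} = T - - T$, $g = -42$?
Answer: $1681$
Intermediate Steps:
$w{\left(T,z \right)} = 2 T$ ($w{\left(T,z \right)} = T + T = 2 T$)
$\left(x{\left(w{\left(3,0 \right)},4 \right)} + g\right)^{2} = \left(1 - 42\right)^{2} = \left(-41\right)^{2} = 1681$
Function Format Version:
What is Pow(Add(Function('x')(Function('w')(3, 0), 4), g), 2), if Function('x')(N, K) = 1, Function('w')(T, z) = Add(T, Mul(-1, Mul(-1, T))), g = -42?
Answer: 1681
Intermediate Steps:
Function('w')(T, z) = Mul(2, T) (Function('w')(T, z) = Add(T, T) = Mul(2, T))
Pow(Add(Function('x')(Function('w')(3, 0), 4), g), 2) = Pow(Add(1, -42), 2) = Pow(-41, 2) = 1681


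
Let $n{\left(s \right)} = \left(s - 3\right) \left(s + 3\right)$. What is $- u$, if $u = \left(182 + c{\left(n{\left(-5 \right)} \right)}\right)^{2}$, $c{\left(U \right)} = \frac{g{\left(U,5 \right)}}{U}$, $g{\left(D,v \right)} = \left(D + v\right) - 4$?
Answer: $- \frac{8579041}{256} \approx -33512.0$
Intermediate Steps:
$g{\left(D,v \right)} = -4 + D + v$
$n{\left(s \right)} = \left(-3 + s\right) \left(3 + s\right)$
$c{\left(U \right)} = \frac{1 + U}{U}$ ($c{\left(U \right)} = \frac{-4 + U + 5}{U} = \frac{1 + U}{U}$)
$u = \frac{8579041}{256}$ ($u = \left(182 + \frac{1 - \left(9 - \left(-5\right)^{2}\right)}{-9 + \left(-5\right)^{2}}\right)^{2} = \left(182 + \frac{1 + \left(-9 + 25\right)}{-9 + 25}\right)^{2} = \left(182 + \frac{1 + 16}{16}\right)^{2} = \left(182 + \frac{1}{16} \cdot 17\right)^{2} = \left(182 + \frac{17}{16}\right)^{2} = \left(\frac{2929}{16}\right)^{2} = \frac{8579041}{256} \approx 33512.0$)
$- u = \left(-1\right) \frac{8579041}{256} = - \frac{8579041}{256}$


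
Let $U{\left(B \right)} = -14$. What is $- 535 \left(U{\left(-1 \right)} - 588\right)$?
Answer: $322070$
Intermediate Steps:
$- 535 \left(U{\left(-1 \right)} - 588\right) = - 535 \left(-14 - 588\right) = \left(-535\right) \left(-602\right) = 322070$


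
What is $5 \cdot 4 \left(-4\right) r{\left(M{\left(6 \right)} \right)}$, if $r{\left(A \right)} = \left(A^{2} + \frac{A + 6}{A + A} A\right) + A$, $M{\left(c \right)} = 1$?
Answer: $-440$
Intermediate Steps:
$r{\left(A \right)} = 3 + A^{2} + \frac{3 A}{2}$ ($r{\left(A \right)} = \left(A^{2} + \frac{6 + A}{2 A} A\right) + A = \left(A^{2} + \left(3 + \frac{A}{2}\right)\right) + A = \left(3 + A^{2} + \frac{A}{2}\right) + A = 3 + A^{2} + \frac{3 A}{2}$)
$5 \cdot 4 \left(-4\right) r{\left(M{\left(6 \right)} \right)} = 5 \cdot 4 \left(-4\right) \left(3 + 1^{2} + \frac{3}{2} \cdot 1\right) = 20 \left(-4\right) \left(3 + 1 + \frac{3}{2}\right) = \left(-80\right) \frac{11}{2} = -440$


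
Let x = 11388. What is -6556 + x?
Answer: 4832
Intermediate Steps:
-6556 + x = -6556 + 11388 = 4832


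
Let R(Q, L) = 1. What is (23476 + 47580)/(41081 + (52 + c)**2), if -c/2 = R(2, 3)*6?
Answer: 71056/42681 ≈ 1.6648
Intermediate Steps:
c = -12 (c = -2*6 = -12)
(23476 + 47580)/(41081 + (52 + c)**2) = (23476 + 47580)/(41081 + (52 - 12)**2) = 71056/(41081 + 40**2) = 71056/(41081 + 1600) = 71056/42681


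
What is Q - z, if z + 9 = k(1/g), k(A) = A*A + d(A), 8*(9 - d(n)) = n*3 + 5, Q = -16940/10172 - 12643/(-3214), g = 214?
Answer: 2167273166535/748599917584 ≈ 2.8951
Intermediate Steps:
Q = 18539859/8173202 (Q = -16940*1/10172 - 12643*(-1/3214) = -4235/2543 + 12643/3214 = 18539859/8173202 ≈ 2.2684)
d(n) = 67/8 - 3*n/8 (d(n) = 9 - (n*3 + 5)/8 = 9 - (3*n + 5)/8 = 9 - (5 + 3*n)/8 = 9 + (-5/8 - 3*n/8) = 67/8 - 3*n/8)
k(A) = 67/8 + A**2 - 3*A/8 (k(A) = A*A + (67/8 - 3*A/8) = A**2 + (67/8 - 3*A/8) = 67/8 + A**2 - 3*A/8)
z = -114807/183184 (z = -9 + (67/8 + (1/214)**2 - 3/8/214) = -9 + (67/8 + (1/214)**2 - 3/8*1/214) = -9 + (67/8 + 1/45796 - 3/1712) = -9 + 1533849/183184 = -114807/183184 ≈ -0.62673)
Q - z = 18539859/8173202 - 1*(-114807/183184) = 18539859/8173202 + 114807/183184 = 2167273166535/748599917584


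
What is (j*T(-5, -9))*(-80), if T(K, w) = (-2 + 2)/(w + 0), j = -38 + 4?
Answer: 0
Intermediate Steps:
j = -34
T(K, w) = 0 (T(K, w) = 0/w = 0)
(j*T(-5, -9))*(-80) = -34*0*(-80) = 0*(-80) = 0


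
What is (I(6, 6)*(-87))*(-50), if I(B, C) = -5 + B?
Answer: 4350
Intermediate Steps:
(I(6, 6)*(-87))*(-50) = ((-5 + 6)*(-87))*(-50) = (1*(-87))*(-50) = -87*(-50) = 4350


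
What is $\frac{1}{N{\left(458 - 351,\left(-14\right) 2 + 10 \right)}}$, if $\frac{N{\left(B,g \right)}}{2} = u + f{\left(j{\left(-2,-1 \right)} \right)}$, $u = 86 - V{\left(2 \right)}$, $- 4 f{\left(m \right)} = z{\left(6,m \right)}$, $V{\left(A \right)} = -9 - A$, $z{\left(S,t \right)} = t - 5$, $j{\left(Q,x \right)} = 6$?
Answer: $\frac{2}{387} \approx 0.005168$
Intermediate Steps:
$z{\left(S,t \right)} = -5 + t$
$f{\left(m \right)} = \frac{5}{4} - \frac{m}{4}$ ($f{\left(m \right)} = - \frac{-5 + m}{4} = \frac{5}{4} - \frac{m}{4}$)
$u = 97$ ($u = 86 - \left(-9 - 2\right) = 86 - -11 = 86 + 11 = 97$)
$N{\left(B,g \right)} = \frac{387}{2}$ ($N{\left(B,g \right)} = 2 \left(97 + \left(\frac{5}{4} - \frac{3}{2}\right)\right) = 2 \left(97 - \frac{1}{4}\right) = 2 \cdot \frac{387}{4} = \frac{387}{2}$)
$\frac{1}{N{\left(458 - 351,\left(-14\right) 2 + 10 \right)}} = \frac{1}{\frac{387}{2}} = \frac{2}{387}$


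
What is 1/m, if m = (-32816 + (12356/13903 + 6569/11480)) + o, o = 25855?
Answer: -159606440/1110787253153 ≈ -0.00014369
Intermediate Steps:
m = -1110787253153/159606440 (m = (-32816 + (12356/13903 + 6569/11480)) + 25855 = (-32816 + 233175687/159606440) + 25855 = -5237411759353/159606440 + 25855 = -1110787253153/159606440 ≈ -6959.5)
1/m = 1/(-1110787253153/159606440) = -159606440/1110787253153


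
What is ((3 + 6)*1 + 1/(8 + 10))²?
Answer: 26569/324 ≈ 82.003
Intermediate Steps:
((3 + 6)*1 + 1/(8 + 10))² = (9*1 + 1/18)² = (9 + 1/18)² = (163/18)² = 26569/324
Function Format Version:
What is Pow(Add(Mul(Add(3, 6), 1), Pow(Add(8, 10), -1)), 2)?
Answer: Rational(26569, 324) ≈ 82.003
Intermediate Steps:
Pow(Add(Mul(Add(3, 6), 1), Pow(Add(8, 10), -1)), 2) = Pow(Add(Mul(9, 1), Pow(18, -1)), 2) = Pow(Add(9, Rational(1, 18)), 2) = Pow(Rational(163, 18), 2) = Rational(26569, 324)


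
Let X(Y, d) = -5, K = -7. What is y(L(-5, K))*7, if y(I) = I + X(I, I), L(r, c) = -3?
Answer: -56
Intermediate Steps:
y(I) = -5 + I (y(I) = I - 5 = -5 + I)
y(L(-5, K))*7 = (-5 - 3)*7 = -8*7 = -56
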